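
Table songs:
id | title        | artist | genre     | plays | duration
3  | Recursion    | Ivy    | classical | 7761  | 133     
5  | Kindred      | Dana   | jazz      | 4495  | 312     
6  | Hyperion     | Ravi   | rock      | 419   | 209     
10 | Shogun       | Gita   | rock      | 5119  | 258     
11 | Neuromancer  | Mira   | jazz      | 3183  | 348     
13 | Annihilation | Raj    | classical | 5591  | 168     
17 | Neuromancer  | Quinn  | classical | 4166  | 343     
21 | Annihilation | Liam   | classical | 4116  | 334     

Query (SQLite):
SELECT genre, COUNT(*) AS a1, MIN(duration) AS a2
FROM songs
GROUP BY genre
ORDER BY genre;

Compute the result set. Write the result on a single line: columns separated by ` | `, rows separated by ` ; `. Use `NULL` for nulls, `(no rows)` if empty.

classical | 4 | 133 ; jazz | 2 | 312 ; rock | 2 | 209

Group songs by genre.
Per group compute: COUNT(*), MIN(duration).
  classical: ids {3, 13, 17, 21} → COUNT(*)=4, MIN(duration)=133
  jazz: ids {5, 11} → COUNT(*)=2, MIN(duration)=312
  rock: ids {6, 10} → COUNT(*)=2, MIN(duration)=209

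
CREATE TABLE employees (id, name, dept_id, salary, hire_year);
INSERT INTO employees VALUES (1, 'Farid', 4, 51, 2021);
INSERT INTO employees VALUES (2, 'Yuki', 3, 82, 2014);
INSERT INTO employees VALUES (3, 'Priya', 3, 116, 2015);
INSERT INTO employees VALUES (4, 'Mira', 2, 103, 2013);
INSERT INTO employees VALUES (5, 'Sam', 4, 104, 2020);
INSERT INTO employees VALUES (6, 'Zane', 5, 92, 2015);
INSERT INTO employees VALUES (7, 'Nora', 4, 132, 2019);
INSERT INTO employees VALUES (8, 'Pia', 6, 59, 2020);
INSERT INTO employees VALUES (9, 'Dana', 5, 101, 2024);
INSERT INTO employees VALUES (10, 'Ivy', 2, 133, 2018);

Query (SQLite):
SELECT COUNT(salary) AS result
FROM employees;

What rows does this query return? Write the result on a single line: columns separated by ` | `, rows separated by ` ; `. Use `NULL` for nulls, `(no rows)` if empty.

10

All salary values: [51, 82, 116, 103, 104, 92, 132, 59, 101, 133].
COUNT(salary) counts non-NULL values → 10.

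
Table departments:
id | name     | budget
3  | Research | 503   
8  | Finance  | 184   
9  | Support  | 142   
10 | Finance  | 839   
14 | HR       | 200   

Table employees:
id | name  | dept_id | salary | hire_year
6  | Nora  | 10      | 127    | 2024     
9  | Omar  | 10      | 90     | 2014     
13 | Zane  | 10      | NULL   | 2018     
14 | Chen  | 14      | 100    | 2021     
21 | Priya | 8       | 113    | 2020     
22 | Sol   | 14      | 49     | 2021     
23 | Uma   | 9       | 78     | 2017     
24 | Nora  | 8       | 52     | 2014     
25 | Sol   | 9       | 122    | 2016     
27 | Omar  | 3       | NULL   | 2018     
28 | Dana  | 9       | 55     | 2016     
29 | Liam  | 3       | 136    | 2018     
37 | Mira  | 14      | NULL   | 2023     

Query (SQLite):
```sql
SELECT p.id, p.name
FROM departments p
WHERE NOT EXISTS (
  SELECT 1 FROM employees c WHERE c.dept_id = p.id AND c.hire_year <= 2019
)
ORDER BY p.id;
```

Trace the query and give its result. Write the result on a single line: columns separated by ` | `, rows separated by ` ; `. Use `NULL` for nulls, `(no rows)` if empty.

For each departments row, check whether any employees with matching dept_id has hire_year <= 2019.
Keep rows where that is false.

14 | HR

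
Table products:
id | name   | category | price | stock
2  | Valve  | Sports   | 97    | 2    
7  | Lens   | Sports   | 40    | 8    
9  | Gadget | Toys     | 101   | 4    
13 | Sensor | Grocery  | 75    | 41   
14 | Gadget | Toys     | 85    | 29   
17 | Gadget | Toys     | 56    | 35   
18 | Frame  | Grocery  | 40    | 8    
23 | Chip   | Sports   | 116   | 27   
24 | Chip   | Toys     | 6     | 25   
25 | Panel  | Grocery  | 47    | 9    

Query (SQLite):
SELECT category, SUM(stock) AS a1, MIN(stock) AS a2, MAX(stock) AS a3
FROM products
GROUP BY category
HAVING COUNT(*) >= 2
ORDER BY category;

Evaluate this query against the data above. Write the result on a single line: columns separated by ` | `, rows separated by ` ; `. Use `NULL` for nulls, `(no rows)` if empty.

Group products by category.
Per group compute: SUM(stock), MIN(stock), MAX(stock).
HAVING: drop groups with fewer than 2 rows.
  Grocery: ids {13, 18, 25} → SUM(stock)=58, MIN(stock)=8, MAX(stock)=41
  Sports: ids {2, 7, 23} → SUM(stock)=37, MIN(stock)=2, MAX(stock)=27
  Toys: ids {9, 14, 17, 24} → SUM(stock)=93, MIN(stock)=4, MAX(stock)=35

Grocery | 58 | 8 | 41 ; Sports | 37 | 2 | 27 ; Toys | 93 | 4 | 35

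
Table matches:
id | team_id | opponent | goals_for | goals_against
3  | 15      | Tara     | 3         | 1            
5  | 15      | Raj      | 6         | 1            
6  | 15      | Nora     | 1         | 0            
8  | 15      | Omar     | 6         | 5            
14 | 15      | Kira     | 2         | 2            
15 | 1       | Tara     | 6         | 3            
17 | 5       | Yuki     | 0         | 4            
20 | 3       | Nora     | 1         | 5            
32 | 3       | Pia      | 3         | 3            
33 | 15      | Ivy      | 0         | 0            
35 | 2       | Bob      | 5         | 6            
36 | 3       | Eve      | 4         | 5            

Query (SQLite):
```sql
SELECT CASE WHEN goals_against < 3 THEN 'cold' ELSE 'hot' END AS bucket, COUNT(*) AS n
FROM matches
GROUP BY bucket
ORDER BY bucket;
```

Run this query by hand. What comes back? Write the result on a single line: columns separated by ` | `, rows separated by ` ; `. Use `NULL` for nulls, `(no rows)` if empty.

Bucket rows by goals_against < 3 → 'cold' else 'hot'; count each bucket.

cold | 5 ; hot | 7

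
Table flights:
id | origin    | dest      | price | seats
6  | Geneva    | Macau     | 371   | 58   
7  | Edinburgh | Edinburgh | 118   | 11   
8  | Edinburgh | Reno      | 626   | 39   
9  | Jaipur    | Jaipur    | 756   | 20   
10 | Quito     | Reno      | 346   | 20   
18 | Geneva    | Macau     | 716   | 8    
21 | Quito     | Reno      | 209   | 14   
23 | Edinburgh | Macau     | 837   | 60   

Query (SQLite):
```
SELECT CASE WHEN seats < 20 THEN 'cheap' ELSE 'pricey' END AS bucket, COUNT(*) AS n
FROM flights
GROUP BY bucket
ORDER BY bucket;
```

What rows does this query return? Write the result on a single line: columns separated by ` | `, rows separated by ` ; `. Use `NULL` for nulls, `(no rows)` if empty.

Bucket rows by seats < 20 → 'cheap' else 'pricey'; count each bucket.

cheap | 3 ; pricey | 5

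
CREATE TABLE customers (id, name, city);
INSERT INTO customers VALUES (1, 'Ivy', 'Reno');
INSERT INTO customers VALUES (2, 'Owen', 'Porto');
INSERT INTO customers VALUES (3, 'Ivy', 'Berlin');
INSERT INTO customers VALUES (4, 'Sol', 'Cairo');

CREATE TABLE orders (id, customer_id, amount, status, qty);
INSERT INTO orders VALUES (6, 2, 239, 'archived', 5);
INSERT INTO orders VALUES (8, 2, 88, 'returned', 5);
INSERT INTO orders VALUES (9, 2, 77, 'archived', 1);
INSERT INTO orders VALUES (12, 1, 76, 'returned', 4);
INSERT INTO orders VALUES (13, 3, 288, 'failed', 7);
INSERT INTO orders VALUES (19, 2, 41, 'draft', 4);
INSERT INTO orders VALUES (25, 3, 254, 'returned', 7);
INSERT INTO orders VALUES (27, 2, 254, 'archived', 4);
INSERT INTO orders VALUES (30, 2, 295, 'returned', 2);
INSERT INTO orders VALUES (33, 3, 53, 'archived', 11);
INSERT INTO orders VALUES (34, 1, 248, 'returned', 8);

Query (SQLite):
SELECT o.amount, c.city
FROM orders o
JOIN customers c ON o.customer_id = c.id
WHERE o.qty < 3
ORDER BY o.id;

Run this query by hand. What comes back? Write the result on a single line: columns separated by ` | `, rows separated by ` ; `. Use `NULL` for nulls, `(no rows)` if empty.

77 | Porto ; 295 | Porto

Each orders row matches the customers row where customer_id = customers.id.
Then keep rows with o.qty < 3.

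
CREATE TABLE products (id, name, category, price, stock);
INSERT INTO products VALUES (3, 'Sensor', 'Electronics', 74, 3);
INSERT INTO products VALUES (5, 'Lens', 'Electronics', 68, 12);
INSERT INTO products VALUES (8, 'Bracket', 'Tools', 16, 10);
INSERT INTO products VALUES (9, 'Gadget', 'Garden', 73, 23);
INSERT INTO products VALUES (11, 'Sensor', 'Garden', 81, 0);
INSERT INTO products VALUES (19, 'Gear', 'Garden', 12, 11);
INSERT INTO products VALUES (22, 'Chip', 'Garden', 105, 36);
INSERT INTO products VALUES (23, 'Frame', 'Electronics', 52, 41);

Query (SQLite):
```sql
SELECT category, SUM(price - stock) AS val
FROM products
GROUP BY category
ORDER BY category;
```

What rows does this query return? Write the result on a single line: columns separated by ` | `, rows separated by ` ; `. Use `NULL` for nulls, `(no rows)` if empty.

For each row compute price - stock.
Group by category; take SUM of the expression per group.
  Electronics: ids {3, 5, 23} → SUM(price - stock)=138
  Garden: ids {9, 11, 19, 22} → SUM(price - stock)=201
  Tools: ids {8} → SUM(price - stock)=6

Electronics | 138 ; Garden | 201 ; Tools | 6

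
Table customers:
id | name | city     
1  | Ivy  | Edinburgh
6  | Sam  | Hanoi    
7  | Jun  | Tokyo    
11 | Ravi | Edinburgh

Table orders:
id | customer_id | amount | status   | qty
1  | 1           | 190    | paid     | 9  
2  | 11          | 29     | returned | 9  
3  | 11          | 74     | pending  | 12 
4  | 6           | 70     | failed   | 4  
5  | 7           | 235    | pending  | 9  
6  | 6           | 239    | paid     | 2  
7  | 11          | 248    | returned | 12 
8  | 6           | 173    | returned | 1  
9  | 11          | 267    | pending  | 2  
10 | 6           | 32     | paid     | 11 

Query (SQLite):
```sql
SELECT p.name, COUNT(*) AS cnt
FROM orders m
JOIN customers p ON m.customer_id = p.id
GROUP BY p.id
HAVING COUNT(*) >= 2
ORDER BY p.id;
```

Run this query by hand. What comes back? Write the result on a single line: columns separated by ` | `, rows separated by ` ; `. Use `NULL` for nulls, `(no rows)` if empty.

Join each orders row to its customers via customer_id.
Group joined rows by customers.id; compute COUNT(*) per group.
HAVING: keep groups with count ≥ 2.
  1: ids {1} → COUNT(*)=1
  6: ids {4, 6, 8, 10} → COUNT(*)=4
  7: ids {5} → COUNT(*)=1
  11: ids {2, 3, 7, 9} → COUNT(*)=4

Sam | 4 ; Ravi | 4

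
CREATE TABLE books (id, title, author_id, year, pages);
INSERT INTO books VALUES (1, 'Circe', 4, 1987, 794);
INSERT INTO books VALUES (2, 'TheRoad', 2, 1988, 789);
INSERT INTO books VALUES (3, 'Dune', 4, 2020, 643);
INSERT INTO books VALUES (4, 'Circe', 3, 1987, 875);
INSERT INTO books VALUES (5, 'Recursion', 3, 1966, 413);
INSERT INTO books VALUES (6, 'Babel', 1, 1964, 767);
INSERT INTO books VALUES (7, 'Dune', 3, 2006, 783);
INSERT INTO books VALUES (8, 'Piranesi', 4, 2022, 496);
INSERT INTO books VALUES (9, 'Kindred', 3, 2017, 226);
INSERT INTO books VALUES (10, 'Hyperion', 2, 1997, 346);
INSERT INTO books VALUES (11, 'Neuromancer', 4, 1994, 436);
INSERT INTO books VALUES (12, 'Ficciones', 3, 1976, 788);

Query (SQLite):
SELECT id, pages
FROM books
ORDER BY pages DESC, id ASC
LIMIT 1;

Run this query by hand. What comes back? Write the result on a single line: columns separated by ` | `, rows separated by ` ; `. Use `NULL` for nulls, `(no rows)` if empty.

4 | 875

Sort by pages desc, tiebreak id asc: (875, id=4), (794, id=1), (789, id=2), (788, id=12) …. Take first 1.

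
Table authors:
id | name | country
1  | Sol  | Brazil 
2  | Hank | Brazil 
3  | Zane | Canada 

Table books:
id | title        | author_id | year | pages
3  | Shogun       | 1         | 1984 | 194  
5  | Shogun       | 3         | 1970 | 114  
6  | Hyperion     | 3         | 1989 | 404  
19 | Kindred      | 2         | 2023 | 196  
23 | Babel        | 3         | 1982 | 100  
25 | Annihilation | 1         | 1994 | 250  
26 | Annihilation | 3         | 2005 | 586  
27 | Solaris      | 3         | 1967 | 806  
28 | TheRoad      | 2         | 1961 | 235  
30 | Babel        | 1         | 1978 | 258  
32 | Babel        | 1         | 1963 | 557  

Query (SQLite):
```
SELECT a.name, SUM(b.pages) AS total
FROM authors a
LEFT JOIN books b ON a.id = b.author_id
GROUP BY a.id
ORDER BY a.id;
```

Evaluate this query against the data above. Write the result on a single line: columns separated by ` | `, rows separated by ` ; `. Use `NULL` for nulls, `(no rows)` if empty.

LEFT JOIN keeps every authors row; unmatched ones get NULL for books columns.
Group by authors.id and compute SUM(b.pages). SUM over an all-NULL group is NULL.
  1: ids {3, 25, 30, 32} → SUM(b.pages)=1259
  2: ids {19, 28} → SUM(b.pages)=431
  3: ids {5, 6, 23, 26, 27} → SUM(b.pages)=2010

Sol | 1259 ; Hank | 431 ; Zane | 2010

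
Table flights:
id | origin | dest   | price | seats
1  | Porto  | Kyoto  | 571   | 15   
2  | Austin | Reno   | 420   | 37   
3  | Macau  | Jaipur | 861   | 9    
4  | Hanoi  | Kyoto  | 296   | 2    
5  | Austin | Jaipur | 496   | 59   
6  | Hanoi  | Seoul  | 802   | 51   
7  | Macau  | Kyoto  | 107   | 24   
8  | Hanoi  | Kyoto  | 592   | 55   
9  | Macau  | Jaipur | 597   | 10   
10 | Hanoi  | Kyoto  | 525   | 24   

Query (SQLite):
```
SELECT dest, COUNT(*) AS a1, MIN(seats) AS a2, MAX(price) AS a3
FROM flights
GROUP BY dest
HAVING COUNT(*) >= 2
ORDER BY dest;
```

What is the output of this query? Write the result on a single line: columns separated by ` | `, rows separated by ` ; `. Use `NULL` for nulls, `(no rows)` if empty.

Group flights by dest.
Per group compute: COUNT(*), MIN(seats), MAX(price).
HAVING: drop groups with fewer than 2 rows.
  Jaipur: ids {3, 5, 9} → COUNT(*)=3, MIN(seats)=9, MAX(price)=861
  Kyoto: ids {1, 4, 7, 8, 10} → COUNT(*)=5, MIN(seats)=2, MAX(price)=592
  Reno: ids {2} → COUNT(*)=1, MIN(seats)=37, MAX(price)=420
  Seoul: ids {6} → COUNT(*)=1, MIN(seats)=51, MAX(price)=802

Jaipur | 3 | 9 | 861 ; Kyoto | 5 | 2 | 592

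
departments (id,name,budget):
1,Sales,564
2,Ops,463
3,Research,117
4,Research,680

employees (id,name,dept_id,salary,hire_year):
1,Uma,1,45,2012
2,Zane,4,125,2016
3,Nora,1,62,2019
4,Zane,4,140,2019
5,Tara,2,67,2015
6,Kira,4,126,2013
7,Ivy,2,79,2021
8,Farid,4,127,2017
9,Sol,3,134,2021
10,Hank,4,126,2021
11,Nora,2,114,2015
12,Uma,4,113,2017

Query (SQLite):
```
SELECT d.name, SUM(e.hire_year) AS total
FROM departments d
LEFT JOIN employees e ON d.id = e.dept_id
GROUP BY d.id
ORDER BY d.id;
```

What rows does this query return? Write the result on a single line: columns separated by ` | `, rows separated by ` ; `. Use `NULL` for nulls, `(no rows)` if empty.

Sales | 4031 ; Ops | 6051 ; Research | 2021 ; Research | 12103

LEFT JOIN keeps every departments row; unmatched ones get NULL for employees columns.
Group by departments.id and compute SUM(e.hire_year). SUM over an all-NULL group is NULL.
  1: ids {1, 3} → SUM(e.hire_year)=4031
  2: ids {5, 7, 11} → SUM(e.hire_year)=6051
  3: ids {9} → SUM(e.hire_year)=2021
  4: ids {2, 4, 6, 8, 10, 12} → SUM(e.hire_year)=12103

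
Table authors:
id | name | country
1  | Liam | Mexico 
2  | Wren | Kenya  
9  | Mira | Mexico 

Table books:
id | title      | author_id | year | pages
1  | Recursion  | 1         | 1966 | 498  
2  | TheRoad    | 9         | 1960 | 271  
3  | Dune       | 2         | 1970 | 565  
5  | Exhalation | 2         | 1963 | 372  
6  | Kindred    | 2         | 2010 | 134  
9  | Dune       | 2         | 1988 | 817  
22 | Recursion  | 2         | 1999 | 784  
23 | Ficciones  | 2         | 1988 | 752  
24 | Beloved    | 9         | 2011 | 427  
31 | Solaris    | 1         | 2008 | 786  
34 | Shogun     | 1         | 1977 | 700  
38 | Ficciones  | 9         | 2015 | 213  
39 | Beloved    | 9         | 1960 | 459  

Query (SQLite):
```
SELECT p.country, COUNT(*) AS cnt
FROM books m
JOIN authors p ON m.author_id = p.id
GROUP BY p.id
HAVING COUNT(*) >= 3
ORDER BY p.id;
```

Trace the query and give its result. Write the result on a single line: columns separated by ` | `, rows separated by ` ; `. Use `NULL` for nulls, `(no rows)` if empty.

Mexico | 3 ; Kenya | 6 ; Mexico | 4

Join each books row to its authors via author_id.
Group joined rows by authors.id; compute COUNT(*) per group.
HAVING: keep groups with count ≥ 3.
  1: ids {1, 31, 34} → COUNT(*)=3
  2: ids {3, 5, 6, 9, 22, 23} → COUNT(*)=6
  9: ids {2, 24, 38, 39} → COUNT(*)=4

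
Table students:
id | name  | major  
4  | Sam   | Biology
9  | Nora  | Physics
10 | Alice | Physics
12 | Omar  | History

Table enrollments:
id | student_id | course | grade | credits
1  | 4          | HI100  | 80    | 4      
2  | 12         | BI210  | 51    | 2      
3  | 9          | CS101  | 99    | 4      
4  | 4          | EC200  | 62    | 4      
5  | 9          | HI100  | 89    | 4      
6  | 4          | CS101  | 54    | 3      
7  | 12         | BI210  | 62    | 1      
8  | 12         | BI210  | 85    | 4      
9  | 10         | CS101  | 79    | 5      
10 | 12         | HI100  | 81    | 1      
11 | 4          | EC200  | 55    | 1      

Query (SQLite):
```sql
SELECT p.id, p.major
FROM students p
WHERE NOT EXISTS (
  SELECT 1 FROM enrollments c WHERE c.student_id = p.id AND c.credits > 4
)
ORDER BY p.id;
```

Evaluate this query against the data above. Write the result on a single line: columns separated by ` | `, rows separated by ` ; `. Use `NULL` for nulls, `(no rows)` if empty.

For each students row, check whether any enrollments with matching student_id has credits > 4.
Keep rows where that is false.

4 | Biology ; 9 | Physics ; 12 | History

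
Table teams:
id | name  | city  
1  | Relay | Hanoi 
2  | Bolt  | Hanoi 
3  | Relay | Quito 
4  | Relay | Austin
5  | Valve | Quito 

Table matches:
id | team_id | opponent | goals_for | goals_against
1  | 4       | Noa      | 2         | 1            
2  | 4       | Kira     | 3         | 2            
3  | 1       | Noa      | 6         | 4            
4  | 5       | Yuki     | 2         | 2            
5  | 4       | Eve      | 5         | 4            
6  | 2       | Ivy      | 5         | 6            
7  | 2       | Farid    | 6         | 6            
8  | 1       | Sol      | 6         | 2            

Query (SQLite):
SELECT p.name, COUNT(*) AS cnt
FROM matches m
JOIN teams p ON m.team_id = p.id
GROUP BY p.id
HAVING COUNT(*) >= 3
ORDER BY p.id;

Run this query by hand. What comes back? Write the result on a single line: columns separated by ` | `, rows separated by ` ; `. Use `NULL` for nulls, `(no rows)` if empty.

Relay | 3

Join each matches row to its teams via team_id.
Group joined rows by teams.id; compute COUNT(*) per group.
HAVING: keep groups with count ≥ 3.
  1: ids {3, 8} → COUNT(*)=2
  2: ids {6, 7} → COUNT(*)=2
  4: ids {1, 2, 5} → COUNT(*)=3
  5: ids {4} → COUNT(*)=1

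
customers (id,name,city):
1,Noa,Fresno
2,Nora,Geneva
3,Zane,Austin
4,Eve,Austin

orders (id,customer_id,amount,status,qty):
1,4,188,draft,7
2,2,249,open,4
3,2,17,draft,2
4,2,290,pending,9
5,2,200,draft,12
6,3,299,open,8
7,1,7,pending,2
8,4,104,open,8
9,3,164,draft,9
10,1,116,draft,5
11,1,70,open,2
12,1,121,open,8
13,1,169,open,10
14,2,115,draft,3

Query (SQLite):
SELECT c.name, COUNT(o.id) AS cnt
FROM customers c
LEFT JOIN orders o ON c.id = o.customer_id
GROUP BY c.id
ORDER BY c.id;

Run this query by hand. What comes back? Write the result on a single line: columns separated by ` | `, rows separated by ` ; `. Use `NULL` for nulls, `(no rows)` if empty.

Noa | 5 ; Nora | 5 ; Zane | 2 ; Eve | 2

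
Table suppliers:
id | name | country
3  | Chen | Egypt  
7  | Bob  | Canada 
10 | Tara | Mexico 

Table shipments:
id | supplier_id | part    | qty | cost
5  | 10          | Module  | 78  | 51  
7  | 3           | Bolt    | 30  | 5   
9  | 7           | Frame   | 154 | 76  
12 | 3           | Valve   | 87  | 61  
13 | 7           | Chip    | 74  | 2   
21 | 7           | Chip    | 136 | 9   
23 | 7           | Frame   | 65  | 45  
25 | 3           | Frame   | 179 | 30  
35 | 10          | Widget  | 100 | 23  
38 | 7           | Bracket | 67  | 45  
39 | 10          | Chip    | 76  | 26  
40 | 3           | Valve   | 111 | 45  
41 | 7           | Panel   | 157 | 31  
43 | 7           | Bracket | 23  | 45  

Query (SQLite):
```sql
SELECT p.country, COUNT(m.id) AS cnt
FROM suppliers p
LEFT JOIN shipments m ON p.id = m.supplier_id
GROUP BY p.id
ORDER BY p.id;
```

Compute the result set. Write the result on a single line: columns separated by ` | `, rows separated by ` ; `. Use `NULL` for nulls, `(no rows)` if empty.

LEFT JOIN keeps every suppliers row; unmatched ones get NULL for shipments columns.
Group by suppliers.id and compute COUNT(m.id). COUNT(col) of an all-NULL group is 0.
  3: ids {7, 12, 25, 40} → COUNT(m.id)=4
  7: ids {9, 13, 21, 23, 38, 41, 43} → COUNT(m.id)=7
  10: ids {5, 35, 39} → COUNT(m.id)=3

Egypt | 4 ; Canada | 7 ; Mexico | 3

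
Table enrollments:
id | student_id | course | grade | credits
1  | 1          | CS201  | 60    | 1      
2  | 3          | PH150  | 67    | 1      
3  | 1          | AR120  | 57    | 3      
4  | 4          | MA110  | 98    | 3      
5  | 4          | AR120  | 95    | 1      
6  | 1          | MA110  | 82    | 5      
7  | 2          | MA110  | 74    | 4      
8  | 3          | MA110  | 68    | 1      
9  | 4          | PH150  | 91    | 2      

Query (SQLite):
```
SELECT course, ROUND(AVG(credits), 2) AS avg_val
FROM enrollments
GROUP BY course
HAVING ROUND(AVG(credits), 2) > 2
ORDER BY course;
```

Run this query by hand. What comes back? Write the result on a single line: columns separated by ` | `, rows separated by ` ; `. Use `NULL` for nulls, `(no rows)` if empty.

MA110 | 3.25

Partition enrollments by course; compute ROUND(AVG(credits), 2) within each group.
HAVING: keep groups where ROUND(AVG(credits), 2) > 2.
  AR120: ids {3, 5} → ROUND(AVG(credits), 2)=2
  CS201: ids {1} → ROUND(AVG(credits), 2)=1
  MA110: ids {4, 6, 7, 8} → ROUND(AVG(credits), 2)=3.25
  PH150: ids {2, 9} → ROUND(AVG(credits), 2)=1.5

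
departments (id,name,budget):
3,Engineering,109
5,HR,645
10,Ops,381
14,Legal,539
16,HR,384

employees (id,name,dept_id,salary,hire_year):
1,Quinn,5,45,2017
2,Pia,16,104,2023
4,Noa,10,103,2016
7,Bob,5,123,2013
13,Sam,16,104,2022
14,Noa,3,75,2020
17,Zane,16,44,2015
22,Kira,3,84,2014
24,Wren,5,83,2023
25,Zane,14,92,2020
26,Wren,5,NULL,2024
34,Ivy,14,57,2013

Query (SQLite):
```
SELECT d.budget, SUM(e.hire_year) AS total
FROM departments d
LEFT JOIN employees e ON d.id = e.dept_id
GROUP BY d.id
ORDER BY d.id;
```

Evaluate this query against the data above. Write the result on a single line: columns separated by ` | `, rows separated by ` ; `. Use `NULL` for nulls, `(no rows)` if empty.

LEFT JOIN keeps every departments row; unmatched ones get NULL for employees columns.
Group by departments.id and compute SUM(e.hire_year). SUM over an all-NULL group is NULL.
  3: ids {14, 22} → SUM(e.hire_year)=4034
  5: ids {1, 7, 24, 26} → SUM(e.hire_year)=8077
  10: ids {4} → SUM(e.hire_year)=2016
  14: ids {25, 34} → SUM(e.hire_year)=4033
  16: ids {2, 13, 17} → SUM(e.hire_year)=6060

109 | 4034 ; 645 | 8077 ; 381 | 2016 ; 539 | 4033 ; 384 | 6060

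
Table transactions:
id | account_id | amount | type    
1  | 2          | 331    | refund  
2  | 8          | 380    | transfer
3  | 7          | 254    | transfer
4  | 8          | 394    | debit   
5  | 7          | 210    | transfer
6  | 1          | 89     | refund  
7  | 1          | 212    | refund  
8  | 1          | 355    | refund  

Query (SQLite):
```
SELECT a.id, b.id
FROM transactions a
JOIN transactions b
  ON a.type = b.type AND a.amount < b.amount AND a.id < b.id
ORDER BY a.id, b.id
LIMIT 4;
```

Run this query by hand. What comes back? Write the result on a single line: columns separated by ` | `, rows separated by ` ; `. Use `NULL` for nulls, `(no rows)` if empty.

1 | 8 ; 6 | 7 ; 6 | 8 ; 7 | 8

Pairs (a,b) with same type, a.amount < b.amount, a.id < b.id.
type groups: debit:{4} refund:{1,6,7,8} transfer:{2,3,5}
Ordered by (a.id, b.id); first 4.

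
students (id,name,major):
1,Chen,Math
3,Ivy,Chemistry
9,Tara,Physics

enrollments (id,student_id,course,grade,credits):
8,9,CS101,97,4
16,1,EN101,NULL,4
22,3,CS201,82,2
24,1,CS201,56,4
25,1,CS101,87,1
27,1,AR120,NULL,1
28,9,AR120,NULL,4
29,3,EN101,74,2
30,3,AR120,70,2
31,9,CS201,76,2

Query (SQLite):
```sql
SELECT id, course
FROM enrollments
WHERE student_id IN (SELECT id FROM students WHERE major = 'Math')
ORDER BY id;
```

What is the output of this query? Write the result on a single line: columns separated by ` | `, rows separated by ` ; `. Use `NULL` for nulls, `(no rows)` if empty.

16 | EN101 ; 24 | CS201 ; 25 | CS101 ; 27 | AR120

Inner query: students.id where major = 'Math'.
Outer: keep enrollments rows whose student_id is in that set.
Inner query → {1}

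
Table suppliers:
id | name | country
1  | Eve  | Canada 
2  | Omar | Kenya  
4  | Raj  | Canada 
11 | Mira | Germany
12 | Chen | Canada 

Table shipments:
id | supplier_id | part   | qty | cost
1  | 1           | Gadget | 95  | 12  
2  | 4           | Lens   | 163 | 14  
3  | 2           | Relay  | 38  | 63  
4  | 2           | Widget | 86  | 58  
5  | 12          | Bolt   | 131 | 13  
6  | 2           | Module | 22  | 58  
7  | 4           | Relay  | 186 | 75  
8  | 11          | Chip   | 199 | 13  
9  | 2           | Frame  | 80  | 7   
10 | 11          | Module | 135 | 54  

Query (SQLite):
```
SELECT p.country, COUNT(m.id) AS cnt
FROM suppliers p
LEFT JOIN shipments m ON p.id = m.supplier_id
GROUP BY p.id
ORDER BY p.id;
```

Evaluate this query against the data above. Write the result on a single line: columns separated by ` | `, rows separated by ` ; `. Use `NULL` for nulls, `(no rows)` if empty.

LEFT JOIN keeps every suppliers row; unmatched ones get NULL for shipments columns.
Group by suppliers.id and compute COUNT(m.id). COUNT(col) of an all-NULL group is 0.
  1: ids {1} → COUNT(m.id)=1
  2: ids {3, 4, 6, 9} → COUNT(m.id)=4
  4: ids {2, 7} → COUNT(m.id)=2
  11: ids {8, 10} → COUNT(m.id)=2
  12: ids {5} → COUNT(m.id)=1

Canada | 1 ; Kenya | 4 ; Canada | 2 ; Germany | 2 ; Canada | 1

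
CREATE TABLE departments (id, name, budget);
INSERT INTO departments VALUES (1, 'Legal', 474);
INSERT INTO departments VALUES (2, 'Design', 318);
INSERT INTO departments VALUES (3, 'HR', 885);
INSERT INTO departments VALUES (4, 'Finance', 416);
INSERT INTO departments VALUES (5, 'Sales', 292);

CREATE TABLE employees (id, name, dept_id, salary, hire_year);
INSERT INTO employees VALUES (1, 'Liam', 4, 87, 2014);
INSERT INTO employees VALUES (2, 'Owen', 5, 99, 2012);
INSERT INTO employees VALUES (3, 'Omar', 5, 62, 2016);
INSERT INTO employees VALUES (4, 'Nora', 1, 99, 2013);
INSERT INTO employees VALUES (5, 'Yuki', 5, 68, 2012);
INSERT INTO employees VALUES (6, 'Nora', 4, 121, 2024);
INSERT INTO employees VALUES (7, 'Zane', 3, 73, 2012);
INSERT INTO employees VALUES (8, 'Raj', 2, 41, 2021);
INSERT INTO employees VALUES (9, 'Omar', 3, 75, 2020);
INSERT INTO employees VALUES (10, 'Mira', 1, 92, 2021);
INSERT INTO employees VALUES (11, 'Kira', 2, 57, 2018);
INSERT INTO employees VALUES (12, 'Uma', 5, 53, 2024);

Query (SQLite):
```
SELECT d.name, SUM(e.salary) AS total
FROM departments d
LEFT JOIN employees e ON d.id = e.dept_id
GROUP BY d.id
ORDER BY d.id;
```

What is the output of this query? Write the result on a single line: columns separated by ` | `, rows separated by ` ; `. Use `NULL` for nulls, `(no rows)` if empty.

LEFT JOIN keeps every departments row; unmatched ones get NULL for employees columns.
Group by departments.id and compute SUM(e.salary). SUM over an all-NULL group is NULL.
  1: ids {4, 10} → SUM(e.salary)=191
  2: ids {8, 11} → SUM(e.salary)=98
  3: ids {7, 9} → SUM(e.salary)=148
  4: ids {1, 6} → SUM(e.salary)=208
  5: ids {2, 3, 5, 12} → SUM(e.salary)=282

Legal | 191 ; Design | 98 ; HR | 148 ; Finance | 208 ; Sales | 282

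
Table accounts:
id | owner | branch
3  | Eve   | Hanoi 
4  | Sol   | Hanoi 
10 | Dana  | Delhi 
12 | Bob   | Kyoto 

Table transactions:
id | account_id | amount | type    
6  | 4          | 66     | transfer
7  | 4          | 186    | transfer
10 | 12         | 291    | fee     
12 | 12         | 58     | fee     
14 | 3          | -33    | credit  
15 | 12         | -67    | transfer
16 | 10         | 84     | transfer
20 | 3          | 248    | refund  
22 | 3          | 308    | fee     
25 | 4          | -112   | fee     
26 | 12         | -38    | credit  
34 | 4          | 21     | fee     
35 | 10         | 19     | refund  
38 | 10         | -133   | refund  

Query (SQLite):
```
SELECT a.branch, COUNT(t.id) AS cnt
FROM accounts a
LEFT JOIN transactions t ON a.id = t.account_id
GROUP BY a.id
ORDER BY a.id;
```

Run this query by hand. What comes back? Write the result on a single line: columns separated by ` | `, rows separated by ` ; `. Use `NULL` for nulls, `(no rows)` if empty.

Hanoi | 3 ; Hanoi | 4 ; Delhi | 3 ; Kyoto | 4

LEFT JOIN keeps every accounts row; unmatched ones get NULL for transactions columns.
Group by accounts.id and compute COUNT(t.id). COUNT(col) of an all-NULL group is 0.
  3: ids {14, 20, 22} → COUNT(t.id)=3
  4: ids {6, 7, 25, 34} → COUNT(t.id)=4
  10: ids {16, 35, 38} → COUNT(t.id)=3
  12: ids {10, 12, 15, 26} → COUNT(t.id)=4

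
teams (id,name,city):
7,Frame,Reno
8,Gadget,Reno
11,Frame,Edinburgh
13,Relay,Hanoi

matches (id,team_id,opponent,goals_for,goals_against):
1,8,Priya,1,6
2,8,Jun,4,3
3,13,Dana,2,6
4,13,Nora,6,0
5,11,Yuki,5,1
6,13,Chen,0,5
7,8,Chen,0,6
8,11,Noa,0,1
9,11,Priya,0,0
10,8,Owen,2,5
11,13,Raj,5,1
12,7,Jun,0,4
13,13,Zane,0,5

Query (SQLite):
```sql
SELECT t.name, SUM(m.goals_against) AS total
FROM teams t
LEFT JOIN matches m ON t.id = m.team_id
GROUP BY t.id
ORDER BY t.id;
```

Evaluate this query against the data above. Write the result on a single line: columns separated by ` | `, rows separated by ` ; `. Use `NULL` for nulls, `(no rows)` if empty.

Frame | 4 ; Gadget | 20 ; Frame | 2 ; Relay | 17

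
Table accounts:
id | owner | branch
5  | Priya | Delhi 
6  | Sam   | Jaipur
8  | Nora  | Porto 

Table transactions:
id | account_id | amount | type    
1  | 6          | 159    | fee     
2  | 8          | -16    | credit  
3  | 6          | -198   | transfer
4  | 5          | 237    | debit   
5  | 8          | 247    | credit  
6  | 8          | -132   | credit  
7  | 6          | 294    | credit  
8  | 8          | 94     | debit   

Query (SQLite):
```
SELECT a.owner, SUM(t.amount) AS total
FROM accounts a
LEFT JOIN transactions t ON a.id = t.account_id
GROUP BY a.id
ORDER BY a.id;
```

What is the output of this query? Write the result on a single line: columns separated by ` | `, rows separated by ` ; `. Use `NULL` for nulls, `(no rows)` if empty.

Priya | 237 ; Sam | 255 ; Nora | 193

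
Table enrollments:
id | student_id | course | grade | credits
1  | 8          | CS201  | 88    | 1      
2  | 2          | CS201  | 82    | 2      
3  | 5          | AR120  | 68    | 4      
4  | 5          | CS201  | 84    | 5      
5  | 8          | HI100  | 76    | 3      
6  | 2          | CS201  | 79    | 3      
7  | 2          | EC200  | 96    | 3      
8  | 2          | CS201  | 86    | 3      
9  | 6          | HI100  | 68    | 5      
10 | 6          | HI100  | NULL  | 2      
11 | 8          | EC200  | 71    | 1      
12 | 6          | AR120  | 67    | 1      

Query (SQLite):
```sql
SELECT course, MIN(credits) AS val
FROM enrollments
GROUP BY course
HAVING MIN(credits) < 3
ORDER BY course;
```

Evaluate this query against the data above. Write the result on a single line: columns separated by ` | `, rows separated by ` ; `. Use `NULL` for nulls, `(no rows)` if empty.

Partition enrollments by course; compute MIN(credits) within each group.
HAVING: keep groups where MIN(credits) < 3.
  AR120: ids {3, 12} → MIN(credits)=1
  CS201: ids {1, 2, 4, 6, 8} → MIN(credits)=1
  EC200: ids {7, 11} → MIN(credits)=1
  HI100: ids {5, 9, 10} → MIN(credits)=2

AR120 | 1 ; CS201 | 1 ; EC200 | 1 ; HI100 | 2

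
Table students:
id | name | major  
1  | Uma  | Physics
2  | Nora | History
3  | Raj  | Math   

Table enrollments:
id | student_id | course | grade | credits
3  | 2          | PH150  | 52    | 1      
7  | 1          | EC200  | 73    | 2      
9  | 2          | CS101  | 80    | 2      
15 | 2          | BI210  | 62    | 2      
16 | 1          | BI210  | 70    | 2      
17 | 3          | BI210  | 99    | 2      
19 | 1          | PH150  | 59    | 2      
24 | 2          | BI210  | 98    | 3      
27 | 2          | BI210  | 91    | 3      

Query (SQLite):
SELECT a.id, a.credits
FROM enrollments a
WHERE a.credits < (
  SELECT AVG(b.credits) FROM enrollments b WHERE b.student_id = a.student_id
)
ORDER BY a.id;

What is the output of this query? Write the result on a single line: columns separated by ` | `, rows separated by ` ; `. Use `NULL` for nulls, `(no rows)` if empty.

For each enrollments row a, compute AVG(credits) over rows sharing a.student_id.
Keep row a if a.credits < that per-group AVG.
  student_id=1: AVG(credits) = 2.0
  student_id=2: AVG(credits) = 2.2
  student_id=3: AVG(credits) = 2.0

3 | 1 ; 9 | 2 ; 15 | 2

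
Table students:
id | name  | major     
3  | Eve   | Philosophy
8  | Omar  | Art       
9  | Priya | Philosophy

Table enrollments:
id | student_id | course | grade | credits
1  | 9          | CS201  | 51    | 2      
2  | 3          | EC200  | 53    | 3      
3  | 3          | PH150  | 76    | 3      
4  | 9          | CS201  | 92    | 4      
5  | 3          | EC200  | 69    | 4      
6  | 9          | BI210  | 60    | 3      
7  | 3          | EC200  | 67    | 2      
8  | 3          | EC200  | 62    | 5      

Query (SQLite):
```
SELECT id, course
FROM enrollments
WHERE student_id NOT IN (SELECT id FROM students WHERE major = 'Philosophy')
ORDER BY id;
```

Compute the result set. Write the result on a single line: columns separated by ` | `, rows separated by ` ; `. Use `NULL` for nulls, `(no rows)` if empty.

Inner query: students.id where major = 'Philosophy'.
Outer: keep enrollments rows whose student_id is not in that set.
Inner query → {3, 9}

(no rows)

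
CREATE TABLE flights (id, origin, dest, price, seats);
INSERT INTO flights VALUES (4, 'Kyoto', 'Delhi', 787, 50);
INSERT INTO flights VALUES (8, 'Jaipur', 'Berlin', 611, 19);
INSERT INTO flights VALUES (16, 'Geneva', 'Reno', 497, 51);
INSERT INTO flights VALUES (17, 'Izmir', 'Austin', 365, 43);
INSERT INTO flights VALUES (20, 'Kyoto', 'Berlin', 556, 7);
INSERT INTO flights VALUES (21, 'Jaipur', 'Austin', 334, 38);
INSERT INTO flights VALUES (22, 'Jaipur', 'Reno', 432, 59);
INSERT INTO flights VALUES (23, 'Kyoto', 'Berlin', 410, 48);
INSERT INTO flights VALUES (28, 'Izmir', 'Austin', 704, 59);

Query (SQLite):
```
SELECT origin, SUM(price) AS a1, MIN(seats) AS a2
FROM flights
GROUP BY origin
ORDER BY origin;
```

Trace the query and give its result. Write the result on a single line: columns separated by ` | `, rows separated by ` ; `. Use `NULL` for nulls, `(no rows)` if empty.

Group flights by origin.
Per group compute: SUM(price), MIN(seats).
  Geneva: ids {16} → SUM(price)=497, MIN(seats)=51
  Izmir: ids {17, 28} → SUM(price)=1069, MIN(seats)=43
  Jaipur: ids {8, 21, 22} → SUM(price)=1377, MIN(seats)=19
  Kyoto: ids {4, 20, 23} → SUM(price)=1753, MIN(seats)=7

Geneva | 497 | 51 ; Izmir | 1069 | 43 ; Jaipur | 1377 | 19 ; Kyoto | 1753 | 7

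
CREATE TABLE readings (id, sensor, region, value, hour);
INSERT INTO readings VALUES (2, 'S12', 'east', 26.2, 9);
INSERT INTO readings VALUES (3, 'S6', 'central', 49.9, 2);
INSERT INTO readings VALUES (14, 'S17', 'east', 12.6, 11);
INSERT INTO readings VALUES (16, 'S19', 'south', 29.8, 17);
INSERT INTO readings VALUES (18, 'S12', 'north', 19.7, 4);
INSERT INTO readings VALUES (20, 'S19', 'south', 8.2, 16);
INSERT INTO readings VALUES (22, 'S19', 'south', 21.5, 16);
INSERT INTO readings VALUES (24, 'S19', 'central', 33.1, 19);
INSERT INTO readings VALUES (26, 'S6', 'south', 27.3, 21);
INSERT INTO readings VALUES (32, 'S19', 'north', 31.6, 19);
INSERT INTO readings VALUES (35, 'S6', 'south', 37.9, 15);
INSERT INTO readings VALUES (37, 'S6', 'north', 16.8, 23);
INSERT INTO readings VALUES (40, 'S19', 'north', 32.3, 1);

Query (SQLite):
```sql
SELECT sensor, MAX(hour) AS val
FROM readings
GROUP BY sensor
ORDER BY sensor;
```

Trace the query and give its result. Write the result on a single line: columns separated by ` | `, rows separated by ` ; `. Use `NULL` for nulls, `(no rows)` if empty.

Partition readings by sensor; compute MAX(hour) within each group.
  S12: ids {2, 18} → MAX(hour)=9
  S17: ids {14} → MAX(hour)=11
  S19: ids {16, 20, 22, 24, 32, 40} → MAX(hour)=19
  S6: ids {3, 26, 35, 37} → MAX(hour)=23

S12 | 9 ; S17 | 11 ; S19 | 19 ; S6 | 23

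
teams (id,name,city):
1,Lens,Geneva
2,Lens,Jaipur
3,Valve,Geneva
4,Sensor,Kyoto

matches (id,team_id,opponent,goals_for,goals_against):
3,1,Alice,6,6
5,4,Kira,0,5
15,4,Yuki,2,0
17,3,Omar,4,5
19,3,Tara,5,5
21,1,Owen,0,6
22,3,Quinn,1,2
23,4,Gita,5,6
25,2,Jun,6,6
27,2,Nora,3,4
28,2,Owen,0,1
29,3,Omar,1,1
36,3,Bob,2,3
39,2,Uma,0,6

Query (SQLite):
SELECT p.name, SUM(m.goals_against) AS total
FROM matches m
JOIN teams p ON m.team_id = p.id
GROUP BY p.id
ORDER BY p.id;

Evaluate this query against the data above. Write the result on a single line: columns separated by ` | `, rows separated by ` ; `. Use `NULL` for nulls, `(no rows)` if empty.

Lens | 12 ; Lens | 17 ; Valve | 16 ; Sensor | 11

Join each matches row to its teams via team_id.
Group joined rows by teams.id; compute SUM(m.goals_against) per group.
  1: ids {3, 21} → SUM(m.goals_against)=12
  2: ids {25, 27, 28, 39} → SUM(m.goals_against)=17
  3: ids {17, 19, 22, 29, 36} → SUM(m.goals_against)=16
  4: ids {5, 15, 23} → SUM(m.goals_against)=11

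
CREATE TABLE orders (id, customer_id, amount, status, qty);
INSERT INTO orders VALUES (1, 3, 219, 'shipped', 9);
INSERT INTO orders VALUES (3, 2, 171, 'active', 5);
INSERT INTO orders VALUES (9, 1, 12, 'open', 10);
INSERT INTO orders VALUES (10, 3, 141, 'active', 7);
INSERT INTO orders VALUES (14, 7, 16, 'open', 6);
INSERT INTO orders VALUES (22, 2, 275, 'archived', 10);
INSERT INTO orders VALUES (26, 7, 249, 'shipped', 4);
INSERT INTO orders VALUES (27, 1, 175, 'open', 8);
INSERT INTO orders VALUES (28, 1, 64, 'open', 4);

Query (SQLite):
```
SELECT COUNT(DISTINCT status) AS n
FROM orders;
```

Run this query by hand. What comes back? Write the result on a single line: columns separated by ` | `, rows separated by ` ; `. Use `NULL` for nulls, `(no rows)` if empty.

Count distinct non-NULL status values.

4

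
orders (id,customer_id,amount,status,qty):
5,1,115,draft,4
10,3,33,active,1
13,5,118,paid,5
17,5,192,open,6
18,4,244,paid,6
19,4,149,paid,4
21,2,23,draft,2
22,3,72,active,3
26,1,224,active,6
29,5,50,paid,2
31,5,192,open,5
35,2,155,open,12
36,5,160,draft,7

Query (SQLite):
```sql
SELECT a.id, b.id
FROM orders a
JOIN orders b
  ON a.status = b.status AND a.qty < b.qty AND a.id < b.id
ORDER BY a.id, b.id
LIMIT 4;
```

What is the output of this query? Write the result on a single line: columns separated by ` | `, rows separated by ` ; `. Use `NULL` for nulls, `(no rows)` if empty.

5 | 36 ; 10 | 22 ; 10 | 26 ; 13 | 18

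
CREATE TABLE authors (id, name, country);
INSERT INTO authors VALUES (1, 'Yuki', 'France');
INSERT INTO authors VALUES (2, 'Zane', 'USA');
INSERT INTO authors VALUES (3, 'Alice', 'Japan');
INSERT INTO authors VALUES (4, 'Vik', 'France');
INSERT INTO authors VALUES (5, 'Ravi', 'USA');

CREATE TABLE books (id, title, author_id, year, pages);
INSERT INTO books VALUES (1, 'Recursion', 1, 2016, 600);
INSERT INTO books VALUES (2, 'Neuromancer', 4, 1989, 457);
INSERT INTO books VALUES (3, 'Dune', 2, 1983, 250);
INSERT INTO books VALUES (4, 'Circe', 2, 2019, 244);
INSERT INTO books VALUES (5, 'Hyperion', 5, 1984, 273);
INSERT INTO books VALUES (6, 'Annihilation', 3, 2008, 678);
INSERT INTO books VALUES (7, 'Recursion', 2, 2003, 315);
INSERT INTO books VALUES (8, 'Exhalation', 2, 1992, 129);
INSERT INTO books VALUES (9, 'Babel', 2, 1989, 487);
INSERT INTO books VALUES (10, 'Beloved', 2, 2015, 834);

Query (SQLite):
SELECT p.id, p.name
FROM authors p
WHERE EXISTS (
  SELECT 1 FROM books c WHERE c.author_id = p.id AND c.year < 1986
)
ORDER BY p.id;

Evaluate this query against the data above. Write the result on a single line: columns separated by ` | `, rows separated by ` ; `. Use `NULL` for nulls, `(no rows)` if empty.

2 | Zane ; 5 | Ravi

For each authors row, check whether any books with matching author_id has year < 1986.
Keep rows where that is true.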